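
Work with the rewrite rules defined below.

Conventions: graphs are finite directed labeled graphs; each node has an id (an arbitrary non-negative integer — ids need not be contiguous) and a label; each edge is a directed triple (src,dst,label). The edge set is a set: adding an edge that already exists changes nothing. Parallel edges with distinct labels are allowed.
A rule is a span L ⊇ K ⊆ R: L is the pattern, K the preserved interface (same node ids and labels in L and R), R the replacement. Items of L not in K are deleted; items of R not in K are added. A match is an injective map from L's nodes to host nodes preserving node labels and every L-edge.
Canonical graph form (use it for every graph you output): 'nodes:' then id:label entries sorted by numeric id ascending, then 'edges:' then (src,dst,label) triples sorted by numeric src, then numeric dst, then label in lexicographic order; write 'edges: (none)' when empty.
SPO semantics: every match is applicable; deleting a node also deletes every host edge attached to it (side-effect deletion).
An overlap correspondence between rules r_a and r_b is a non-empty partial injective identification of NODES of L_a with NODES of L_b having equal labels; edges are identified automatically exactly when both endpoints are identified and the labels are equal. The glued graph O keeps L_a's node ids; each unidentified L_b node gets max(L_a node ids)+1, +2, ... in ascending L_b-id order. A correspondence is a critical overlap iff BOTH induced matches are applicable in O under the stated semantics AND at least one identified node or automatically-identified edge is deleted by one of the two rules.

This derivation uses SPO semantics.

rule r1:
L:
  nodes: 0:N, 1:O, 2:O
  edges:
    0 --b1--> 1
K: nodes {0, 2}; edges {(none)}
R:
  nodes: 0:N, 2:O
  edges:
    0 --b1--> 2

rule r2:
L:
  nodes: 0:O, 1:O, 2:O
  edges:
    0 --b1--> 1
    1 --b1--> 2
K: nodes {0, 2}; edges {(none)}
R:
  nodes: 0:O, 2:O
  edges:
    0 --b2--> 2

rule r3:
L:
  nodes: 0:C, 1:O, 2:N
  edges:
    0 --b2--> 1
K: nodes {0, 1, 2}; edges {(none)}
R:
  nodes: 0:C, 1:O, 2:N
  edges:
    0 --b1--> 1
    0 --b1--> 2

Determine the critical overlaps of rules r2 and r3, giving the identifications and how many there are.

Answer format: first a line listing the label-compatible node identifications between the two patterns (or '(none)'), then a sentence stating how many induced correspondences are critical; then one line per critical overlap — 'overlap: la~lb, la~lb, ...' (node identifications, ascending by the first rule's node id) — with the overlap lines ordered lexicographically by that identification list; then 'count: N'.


label-compatible node identifications between L(r2) and L(r3): 0~1, 1~1, 2~1
1 of the induced correspondences is a critical overlap of r2 and r3.
overlap: 1~1
count: 1


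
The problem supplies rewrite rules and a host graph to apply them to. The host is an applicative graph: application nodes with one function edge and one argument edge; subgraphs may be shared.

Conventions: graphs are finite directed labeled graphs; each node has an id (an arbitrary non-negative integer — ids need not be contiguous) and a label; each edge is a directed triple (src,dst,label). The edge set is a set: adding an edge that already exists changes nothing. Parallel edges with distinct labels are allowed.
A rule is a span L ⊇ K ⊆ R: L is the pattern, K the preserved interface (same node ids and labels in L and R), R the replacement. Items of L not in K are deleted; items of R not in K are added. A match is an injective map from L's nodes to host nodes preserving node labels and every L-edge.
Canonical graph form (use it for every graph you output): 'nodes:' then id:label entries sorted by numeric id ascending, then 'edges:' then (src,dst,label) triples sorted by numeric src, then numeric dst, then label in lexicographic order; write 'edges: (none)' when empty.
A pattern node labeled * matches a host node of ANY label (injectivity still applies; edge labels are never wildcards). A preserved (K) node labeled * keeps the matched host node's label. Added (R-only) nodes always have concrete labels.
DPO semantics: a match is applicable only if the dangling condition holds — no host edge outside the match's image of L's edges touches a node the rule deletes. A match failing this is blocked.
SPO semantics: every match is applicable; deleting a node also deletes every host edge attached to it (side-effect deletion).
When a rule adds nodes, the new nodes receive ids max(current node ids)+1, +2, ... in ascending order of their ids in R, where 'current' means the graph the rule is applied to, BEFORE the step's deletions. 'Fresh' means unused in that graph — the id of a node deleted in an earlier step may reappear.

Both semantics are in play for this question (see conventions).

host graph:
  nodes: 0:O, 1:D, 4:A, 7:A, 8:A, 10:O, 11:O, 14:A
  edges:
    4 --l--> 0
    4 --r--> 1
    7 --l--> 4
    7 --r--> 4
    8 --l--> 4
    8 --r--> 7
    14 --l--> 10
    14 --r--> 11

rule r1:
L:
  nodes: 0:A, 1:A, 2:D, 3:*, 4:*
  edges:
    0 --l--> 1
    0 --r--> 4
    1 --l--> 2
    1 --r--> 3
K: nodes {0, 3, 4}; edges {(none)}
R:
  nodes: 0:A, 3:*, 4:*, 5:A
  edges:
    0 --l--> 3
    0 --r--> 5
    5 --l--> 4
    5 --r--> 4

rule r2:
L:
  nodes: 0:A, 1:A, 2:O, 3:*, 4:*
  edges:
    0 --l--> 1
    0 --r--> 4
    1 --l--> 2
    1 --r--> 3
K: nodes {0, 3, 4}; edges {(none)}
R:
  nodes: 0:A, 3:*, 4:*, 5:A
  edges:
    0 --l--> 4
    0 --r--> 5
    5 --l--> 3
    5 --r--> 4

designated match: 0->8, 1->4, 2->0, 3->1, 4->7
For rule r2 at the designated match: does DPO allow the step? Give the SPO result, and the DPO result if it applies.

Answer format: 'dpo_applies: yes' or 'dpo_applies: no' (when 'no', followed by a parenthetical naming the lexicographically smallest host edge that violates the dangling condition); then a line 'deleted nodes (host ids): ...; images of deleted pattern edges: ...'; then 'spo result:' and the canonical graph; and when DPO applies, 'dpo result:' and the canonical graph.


dpo_applies: no
(the rule deletes node 4, which keeps host edge (7,4,l) outside the match image — the dangling condition fails, DPO blocks; SPO proceeds and side-deletes such edges)
deleted nodes (host ids): 0, 4; images of deleted pattern edges: (4,0,l); (4,1,r); (8,4,l); (8,7,r)
spo result:
nodes: 1:D, 7:A, 8:A, 10:O, 11:O, 14:A, 15:A
edges: (8,7,l); (8,15,r); (14,10,l); (14,11,r); (15,1,l); (15,7,r)


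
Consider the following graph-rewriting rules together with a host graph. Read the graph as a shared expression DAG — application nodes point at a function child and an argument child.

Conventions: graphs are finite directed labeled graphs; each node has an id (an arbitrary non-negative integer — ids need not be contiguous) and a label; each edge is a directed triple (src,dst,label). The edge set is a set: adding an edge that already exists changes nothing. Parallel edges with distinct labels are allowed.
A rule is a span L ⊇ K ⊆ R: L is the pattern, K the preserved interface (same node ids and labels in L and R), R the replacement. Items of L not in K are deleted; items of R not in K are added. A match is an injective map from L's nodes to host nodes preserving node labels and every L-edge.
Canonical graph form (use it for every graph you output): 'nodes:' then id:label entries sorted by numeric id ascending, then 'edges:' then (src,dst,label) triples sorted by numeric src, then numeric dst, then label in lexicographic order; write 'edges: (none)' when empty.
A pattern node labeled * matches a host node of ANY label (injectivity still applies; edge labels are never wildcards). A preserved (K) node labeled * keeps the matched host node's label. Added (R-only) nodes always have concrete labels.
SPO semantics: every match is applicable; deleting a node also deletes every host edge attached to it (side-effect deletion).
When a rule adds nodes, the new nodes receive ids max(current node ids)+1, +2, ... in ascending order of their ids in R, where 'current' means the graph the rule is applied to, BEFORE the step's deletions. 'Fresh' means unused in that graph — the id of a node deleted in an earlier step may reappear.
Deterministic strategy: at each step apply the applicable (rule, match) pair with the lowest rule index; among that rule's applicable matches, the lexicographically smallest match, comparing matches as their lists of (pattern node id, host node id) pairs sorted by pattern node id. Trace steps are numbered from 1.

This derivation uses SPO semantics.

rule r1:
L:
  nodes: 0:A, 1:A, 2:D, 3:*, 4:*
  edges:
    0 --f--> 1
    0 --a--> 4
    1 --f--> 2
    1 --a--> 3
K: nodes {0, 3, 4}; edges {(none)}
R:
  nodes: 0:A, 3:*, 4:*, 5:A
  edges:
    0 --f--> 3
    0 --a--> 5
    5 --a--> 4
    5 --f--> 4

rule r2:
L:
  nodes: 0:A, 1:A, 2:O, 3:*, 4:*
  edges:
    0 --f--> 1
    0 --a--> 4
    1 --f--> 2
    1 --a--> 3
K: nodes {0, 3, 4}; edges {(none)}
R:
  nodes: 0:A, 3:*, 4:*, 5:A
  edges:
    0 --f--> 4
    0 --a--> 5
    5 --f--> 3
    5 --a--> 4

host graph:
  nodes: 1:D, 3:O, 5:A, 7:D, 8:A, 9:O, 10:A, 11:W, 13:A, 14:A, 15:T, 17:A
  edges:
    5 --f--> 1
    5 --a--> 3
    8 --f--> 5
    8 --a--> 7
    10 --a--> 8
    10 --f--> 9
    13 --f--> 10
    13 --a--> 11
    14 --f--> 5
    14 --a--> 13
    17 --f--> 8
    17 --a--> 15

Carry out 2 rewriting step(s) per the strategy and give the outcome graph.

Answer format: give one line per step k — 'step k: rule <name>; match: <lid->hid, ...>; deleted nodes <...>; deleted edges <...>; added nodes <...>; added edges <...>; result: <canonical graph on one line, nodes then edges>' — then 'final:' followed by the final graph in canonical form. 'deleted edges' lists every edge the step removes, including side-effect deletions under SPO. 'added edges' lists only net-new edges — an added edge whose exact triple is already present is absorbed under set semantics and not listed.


step 1: rule r1; match: 0->8, 1->5, 2->1, 3->3, 4->7; deleted nodes 1, 5; deleted edges (5,1,f); (5,3,a); (8,5,f); (8,7,a); (14,5,f); added nodes 18; added edges (8,3,f); (8,18,a); (18,7,a); (18,7,f); result: nodes: 3:O, 7:D, 8:A, 9:O, 10:A, 11:W, 13:A, 14:A, 15:T, 17:A, 18:A edges: (8,3,f); (8,18,a); (10,8,a); (10,9,f); (13,10,f); (13,11,a); (14,13,a); (17,8,f); (17,15,a); (18,7,a); (18,7,f)
step 2: rule r2; match: 0->13, 1->10, 2->9, 3->8, 4->11; deleted nodes 9, 10; deleted edges (10,8,a); (10,9,f); (13,10,f); (13,11,a); added nodes 19; added edges (13,11,f); (13,19,a); (19,8,f); (19,11,a); result: nodes: 3:O, 7:D, 8:A, 11:W, 13:A, 14:A, 15:T, 17:A, 18:A, 19:A edges: (8,3,f); (8,18,a); (13,11,f); (13,19,a); (14,13,a); (17,8,f); (17,15,a); (18,7,a); (18,7,f); (19,8,f); (19,11,a)
final:
nodes: 3:O, 7:D, 8:A, 11:W, 13:A, 14:A, 15:T, 17:A, 18:A, 19:A
edges: (8,3,f); (8,18,a); (13,11,f); (13,19,a); (14,13,a); (17,8,f); (17,15,a); (18,7,a); (18,7,f); (19,8,f); (19,11,a)


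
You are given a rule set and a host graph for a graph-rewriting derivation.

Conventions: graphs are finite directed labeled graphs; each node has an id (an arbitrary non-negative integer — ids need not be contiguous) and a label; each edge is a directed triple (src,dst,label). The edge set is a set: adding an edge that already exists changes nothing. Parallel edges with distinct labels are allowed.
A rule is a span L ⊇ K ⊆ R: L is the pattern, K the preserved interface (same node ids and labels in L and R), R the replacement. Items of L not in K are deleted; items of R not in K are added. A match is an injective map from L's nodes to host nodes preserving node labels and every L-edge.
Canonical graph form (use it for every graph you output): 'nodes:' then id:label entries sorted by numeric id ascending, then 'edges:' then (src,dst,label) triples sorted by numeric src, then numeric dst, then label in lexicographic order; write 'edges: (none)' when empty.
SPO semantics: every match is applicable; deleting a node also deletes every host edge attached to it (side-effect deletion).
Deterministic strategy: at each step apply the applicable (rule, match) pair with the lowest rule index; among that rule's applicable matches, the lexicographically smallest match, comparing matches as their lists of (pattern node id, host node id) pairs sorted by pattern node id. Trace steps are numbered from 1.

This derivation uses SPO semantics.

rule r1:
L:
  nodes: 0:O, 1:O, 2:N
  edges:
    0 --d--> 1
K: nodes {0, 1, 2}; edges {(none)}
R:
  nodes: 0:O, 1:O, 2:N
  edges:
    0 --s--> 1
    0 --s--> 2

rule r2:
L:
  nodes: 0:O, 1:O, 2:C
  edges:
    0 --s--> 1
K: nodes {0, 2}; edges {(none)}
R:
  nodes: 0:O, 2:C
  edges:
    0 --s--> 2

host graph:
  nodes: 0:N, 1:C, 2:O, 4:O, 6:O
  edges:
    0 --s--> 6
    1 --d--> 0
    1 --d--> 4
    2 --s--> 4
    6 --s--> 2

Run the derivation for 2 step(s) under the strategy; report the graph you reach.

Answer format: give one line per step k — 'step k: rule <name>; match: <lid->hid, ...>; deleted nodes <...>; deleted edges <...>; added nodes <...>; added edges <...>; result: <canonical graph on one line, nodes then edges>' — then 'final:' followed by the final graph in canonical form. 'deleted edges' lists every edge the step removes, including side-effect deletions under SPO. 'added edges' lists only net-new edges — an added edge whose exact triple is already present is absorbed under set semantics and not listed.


step 1: rule r2; match: 0->2, 1->4, 2->1; deleted nodes 4; deleted edges (1,4,d); (2,4,s); added nodes (none); added edges (2,1,s); result: nodes: 0:N, 1:C, 2:O, 6:O edges: (0,6,s); (1,0,d); (2,1,s); (6,2,s)
step 2: rule r2; match: 0->6, 1->2, 2->1; deleted nodes 2; deleted edges (2,1,s); (6,2,s); added nodes (none); added edges (6,1,s); result: nodes: 0:N, 1:C, 6:O edges: (0,6,s); (1,0,d); (6,1,s)
final:
nodes: 0:N, 1:C, 6:O
edges: (0,6,s); (1,0,d); (6,1,s)


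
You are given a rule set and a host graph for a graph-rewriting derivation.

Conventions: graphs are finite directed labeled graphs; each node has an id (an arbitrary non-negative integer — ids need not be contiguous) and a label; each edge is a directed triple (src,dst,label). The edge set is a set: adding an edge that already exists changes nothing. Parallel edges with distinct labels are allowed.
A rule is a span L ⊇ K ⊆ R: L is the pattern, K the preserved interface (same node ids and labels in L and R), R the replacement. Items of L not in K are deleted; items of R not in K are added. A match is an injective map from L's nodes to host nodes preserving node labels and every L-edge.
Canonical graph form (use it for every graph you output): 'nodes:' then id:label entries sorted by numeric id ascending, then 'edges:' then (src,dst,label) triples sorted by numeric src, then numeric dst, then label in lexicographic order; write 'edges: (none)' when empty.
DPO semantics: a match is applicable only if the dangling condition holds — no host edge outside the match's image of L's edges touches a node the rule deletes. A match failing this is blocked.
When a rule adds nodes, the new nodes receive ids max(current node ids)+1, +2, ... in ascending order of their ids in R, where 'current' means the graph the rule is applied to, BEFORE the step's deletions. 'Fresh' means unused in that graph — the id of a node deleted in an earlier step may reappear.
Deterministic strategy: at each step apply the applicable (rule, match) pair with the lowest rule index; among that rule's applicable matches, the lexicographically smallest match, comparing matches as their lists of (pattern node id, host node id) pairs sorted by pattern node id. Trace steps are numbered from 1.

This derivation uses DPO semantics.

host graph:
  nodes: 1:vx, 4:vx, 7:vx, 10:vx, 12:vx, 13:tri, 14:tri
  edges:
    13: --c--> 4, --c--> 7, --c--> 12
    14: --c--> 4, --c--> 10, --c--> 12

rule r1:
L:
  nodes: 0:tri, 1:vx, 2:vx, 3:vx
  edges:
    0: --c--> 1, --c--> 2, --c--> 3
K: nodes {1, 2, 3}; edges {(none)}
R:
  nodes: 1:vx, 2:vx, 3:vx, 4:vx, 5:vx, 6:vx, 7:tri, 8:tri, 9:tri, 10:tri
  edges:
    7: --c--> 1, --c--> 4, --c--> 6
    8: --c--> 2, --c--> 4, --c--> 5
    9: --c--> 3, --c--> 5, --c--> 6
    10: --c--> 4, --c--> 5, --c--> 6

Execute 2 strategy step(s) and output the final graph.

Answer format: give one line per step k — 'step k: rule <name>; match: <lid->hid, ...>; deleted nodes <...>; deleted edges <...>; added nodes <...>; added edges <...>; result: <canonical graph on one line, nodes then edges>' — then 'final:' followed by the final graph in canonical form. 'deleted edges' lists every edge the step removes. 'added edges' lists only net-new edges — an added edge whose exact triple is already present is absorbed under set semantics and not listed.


step 1: rule r1; match: 0->13, 1->4, 2->7, 3->12; deleted nodes 13; deleted edges (13,4,c); (13,7,c); (13,12,c); added nodes 15, 16, 17, 18, 19, 20, 21; added edges (18,4,c); (18,15,c); (18,17,c); (19,7,c); (19,15,c); (19,16,c); (20,12,c); (20,16,c); (20,17,c); (21,15,c); (21,16,c); (21,17,c); result: nodes: 1:vx, 4:vx, 7:vx, 10:vx, 12:vx, 14:tri, 15:vx, 16:vx, 17:vx, 18:tri, 19:tri, 20:tri, 21:tri edges: (14,4,c); (14,10,c); (14,12,c); (18,4,c); (18,15,c); (18,17,c); (19,7,c); (19,15,c); (19,16,c); (20,12,c); (20,16,c); (20,17,c); (21,15,c); (21,16,c); (21,17,c)
step 2: rule r1; match: 0->14, 1->4, 2->10, 3->12; deleted nodes 14; deleted edges (14,4,c); (14,10,c); (14,12,c); added nodes 22, 23, 24, 25, 26, 27, 28; added edges (25,4,c); (25,22,c); (25,24,c); (26,10,c); (26,22,c); (26,23,c); (27,12,c); (27,23,c); (27,24,c); (28,22,c); (28,23,c); (28,24,c); result: nodes: 1:vx, 4:vx, 7:vx, 10:vx, 12:vx, 15:vx, 16:vx, 17:vx, 18:tri, 19:tri, 20:tri, 21:tri, 22:vx, 23:vx, 24:vx, 25:tri, 26:tri, 27:tri, 28:tri edges: (18,4,c); (18,15,c); (18,17,c); (19,7,c); (19,15,c); (19,16,c); (20,12,c); (20,16,c); (20,17,c); (21,15,c); (21,16,c); (21,17,c); (25,4,c); (25,22,c); (25,24,c); (26,10,c); (26,22,c); (26,23,c); (27,12,c); (27,23,c); (27,24,c); (28,22,c); (28,23,c); (28,24,c)
final:
nodes: 1:vx, 4:vx, 7:vx, 10:vx, 12:vx, 15:vx, 16:vx, 17:vx, 18:tri, 19:tri, 20:tri, 21:tri, 22:vx, 23:vx, 24:vx, 25:tri, 26:tri, 27:tri, 28:tri
edges: (18,4,c); (18,15,c); (18,17,c); (19,7,c); (19,15,c); (19,16,c); (20,12,c); (20,16,c); (20,17,c); (21,15,c); (21,16,c); (21,17,c); (25,4,c); (25,22,c); (25,24,c); (26,10,c); (26,22,c); (26,23,c); (27,12,c); (27,23,c); (27,24,c); (28,22,c); (28,23,c); (28,24,c)


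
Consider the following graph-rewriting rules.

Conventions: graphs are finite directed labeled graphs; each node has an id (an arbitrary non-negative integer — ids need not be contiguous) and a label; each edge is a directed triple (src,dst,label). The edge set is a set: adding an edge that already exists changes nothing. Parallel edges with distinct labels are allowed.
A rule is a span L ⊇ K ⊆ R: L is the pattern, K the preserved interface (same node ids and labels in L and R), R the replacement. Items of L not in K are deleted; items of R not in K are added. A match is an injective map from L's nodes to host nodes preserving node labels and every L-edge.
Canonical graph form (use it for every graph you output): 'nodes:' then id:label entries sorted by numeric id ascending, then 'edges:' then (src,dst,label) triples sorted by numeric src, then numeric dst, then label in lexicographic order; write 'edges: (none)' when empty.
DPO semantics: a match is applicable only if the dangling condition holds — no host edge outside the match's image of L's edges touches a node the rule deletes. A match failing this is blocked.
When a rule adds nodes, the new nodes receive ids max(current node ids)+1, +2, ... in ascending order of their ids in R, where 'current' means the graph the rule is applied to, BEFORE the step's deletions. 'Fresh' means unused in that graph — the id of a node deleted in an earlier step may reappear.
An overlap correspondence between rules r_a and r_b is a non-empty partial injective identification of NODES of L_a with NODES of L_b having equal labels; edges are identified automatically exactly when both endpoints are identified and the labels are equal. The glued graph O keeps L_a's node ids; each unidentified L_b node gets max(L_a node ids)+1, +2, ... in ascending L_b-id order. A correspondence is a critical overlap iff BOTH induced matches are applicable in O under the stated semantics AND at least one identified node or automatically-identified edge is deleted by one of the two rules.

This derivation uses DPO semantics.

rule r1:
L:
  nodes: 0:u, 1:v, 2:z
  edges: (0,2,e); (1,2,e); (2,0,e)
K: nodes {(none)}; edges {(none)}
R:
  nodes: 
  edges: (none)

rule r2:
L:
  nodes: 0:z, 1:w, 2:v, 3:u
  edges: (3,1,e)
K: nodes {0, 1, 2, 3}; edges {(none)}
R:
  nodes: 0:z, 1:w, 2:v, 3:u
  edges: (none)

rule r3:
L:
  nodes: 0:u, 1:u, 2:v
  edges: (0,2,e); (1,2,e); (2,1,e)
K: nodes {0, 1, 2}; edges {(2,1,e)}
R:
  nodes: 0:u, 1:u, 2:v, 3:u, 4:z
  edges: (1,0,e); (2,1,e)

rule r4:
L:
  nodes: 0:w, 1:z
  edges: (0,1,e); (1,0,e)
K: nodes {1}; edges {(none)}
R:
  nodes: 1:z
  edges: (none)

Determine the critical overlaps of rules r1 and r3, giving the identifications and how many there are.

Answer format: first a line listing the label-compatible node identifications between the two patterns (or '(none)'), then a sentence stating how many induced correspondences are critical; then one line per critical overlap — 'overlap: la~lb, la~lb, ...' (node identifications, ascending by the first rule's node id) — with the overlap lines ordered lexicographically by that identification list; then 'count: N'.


label-compatible node identifications between L(r1) and L(r3): 0~0, 0~1, 1~2
0 of the induced correspondences are critical overlaps of r1 and r3.
count: 0


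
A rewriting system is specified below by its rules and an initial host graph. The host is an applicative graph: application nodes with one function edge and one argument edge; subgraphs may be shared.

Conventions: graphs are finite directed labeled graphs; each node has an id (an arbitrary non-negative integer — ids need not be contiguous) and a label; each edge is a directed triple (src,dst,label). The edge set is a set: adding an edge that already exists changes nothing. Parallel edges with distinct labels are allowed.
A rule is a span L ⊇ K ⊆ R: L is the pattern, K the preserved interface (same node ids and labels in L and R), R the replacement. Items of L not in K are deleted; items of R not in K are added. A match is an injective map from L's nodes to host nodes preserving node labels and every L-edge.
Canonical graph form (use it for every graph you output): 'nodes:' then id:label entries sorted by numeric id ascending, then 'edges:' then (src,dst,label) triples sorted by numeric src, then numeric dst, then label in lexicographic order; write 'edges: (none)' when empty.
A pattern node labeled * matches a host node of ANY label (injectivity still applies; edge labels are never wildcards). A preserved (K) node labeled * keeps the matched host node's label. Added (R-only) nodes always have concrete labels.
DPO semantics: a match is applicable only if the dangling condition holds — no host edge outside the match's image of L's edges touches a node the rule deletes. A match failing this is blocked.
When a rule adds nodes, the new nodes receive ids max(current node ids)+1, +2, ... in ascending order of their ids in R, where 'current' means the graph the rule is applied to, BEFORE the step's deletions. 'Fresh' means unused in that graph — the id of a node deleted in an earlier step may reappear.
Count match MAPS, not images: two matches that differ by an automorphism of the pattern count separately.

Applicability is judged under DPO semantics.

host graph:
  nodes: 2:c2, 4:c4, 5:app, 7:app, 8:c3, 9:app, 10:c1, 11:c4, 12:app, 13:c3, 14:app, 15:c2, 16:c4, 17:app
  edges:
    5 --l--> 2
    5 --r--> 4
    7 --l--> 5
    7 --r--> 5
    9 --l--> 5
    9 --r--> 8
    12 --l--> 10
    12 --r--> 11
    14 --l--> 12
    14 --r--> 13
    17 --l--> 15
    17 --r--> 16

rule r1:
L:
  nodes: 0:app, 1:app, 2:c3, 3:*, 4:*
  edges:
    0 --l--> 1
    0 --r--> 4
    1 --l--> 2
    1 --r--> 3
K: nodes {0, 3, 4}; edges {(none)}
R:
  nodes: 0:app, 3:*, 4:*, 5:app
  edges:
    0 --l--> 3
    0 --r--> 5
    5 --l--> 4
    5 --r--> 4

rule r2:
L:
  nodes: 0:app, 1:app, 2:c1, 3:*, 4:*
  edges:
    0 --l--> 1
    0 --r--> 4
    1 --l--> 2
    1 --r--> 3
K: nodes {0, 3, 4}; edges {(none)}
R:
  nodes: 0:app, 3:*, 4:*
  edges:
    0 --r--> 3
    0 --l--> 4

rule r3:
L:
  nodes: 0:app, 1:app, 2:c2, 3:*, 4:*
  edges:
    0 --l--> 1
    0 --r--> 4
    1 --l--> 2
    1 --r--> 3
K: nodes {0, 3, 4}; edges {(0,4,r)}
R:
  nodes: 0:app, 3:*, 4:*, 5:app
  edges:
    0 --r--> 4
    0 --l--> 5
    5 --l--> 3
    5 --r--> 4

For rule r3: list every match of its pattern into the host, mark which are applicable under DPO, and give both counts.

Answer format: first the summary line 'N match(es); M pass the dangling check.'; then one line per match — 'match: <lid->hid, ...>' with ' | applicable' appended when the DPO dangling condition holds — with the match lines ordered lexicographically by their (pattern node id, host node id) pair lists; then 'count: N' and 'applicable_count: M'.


1 match(es); 0 pass the dangling check.
match: 0->9, 1->5, 2->2, 3->4, 4->8
count: 1
applicable_count: 0


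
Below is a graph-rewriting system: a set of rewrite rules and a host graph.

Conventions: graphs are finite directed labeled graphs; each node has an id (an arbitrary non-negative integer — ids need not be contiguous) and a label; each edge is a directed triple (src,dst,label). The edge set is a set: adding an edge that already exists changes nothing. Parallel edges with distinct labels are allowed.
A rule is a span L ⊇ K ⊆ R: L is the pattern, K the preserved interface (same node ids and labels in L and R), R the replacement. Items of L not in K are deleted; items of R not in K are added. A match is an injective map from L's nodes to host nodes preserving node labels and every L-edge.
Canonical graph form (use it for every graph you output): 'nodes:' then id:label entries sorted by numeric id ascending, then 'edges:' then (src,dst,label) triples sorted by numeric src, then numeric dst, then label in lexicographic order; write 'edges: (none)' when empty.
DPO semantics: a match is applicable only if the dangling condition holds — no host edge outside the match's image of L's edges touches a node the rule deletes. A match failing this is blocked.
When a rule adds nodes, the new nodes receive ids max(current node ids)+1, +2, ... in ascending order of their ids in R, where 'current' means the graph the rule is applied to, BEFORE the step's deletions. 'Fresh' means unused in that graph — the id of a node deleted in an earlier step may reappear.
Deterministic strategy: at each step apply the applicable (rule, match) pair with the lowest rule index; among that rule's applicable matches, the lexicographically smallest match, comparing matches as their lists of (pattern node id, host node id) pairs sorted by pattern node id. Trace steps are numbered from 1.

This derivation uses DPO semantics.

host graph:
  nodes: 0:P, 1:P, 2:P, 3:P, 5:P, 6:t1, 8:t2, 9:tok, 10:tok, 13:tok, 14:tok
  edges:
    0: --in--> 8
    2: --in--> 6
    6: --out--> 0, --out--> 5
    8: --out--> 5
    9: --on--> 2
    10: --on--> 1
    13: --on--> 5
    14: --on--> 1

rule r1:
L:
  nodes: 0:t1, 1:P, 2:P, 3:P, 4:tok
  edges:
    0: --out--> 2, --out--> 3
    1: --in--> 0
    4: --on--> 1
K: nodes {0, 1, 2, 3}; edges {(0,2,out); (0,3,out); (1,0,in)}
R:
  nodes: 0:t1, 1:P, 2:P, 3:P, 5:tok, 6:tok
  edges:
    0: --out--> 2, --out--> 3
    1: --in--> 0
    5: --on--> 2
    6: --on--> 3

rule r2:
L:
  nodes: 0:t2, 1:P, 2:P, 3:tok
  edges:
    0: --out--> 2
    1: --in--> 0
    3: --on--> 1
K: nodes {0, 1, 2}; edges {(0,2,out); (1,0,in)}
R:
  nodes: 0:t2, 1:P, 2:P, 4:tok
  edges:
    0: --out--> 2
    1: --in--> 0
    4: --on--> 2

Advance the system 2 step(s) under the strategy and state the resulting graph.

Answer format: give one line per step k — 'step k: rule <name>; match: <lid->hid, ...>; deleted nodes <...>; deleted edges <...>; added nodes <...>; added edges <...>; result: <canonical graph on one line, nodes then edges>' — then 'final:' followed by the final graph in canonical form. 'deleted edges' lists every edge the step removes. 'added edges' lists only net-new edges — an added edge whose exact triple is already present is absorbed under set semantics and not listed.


step 1: rule r1; match: 0->6, 1->2, 2->0, 3->5, 4->9; deleted nodes 9; deleted edges (9,2,on); added nodes 15, 16; added edges (15,0,on); (16,5,on); result: nodes: 0:P, 1:P, 2:P, 3:P, 5:P, 6:t1, 8:t2, 10:tok, 13:tok, 14:tok, 15:tok, 16:tok edges: (0,8,in); (2,6,in); (6,0,out); (6,5,out); (8,5,out); (10,1,on); (13,5,on); (14,1,on); (15,0,on); (16,5,on)
step 2: rule r2; match: 0->8, 1->0, 2->5, 3->15; deleted nodes 15; deleted edges (15,0,on); added nodes 17; added edges (17,5,on); result: nodes: 0:P, 1:P, 2:P, 3:P, 5:P, 6:t1, 8:t2, 10:tok, 13:tok, 14:tok, 16:tok, 17:tok edges: (0,8,in); (2,6,in); (6,0,out); (6,5,out); (8,5,out); (10,1,on); (13,5,on); (14,1,on); (16,5,on); (17,5,on)
final:
nodes: 0:P, 1:P, 2:P, 3:P, 5:P, 6:t1, 8:t2, 10:tok, 13:tok, 14:tok, 16:tok, 17:tok
edges: (0,8,in); (2,6,in); (6,0,out); (6,5,out); (8,5,out); (10,1,on); (13,5,on); (14,1,on); (16,5,on); (17,5,on)


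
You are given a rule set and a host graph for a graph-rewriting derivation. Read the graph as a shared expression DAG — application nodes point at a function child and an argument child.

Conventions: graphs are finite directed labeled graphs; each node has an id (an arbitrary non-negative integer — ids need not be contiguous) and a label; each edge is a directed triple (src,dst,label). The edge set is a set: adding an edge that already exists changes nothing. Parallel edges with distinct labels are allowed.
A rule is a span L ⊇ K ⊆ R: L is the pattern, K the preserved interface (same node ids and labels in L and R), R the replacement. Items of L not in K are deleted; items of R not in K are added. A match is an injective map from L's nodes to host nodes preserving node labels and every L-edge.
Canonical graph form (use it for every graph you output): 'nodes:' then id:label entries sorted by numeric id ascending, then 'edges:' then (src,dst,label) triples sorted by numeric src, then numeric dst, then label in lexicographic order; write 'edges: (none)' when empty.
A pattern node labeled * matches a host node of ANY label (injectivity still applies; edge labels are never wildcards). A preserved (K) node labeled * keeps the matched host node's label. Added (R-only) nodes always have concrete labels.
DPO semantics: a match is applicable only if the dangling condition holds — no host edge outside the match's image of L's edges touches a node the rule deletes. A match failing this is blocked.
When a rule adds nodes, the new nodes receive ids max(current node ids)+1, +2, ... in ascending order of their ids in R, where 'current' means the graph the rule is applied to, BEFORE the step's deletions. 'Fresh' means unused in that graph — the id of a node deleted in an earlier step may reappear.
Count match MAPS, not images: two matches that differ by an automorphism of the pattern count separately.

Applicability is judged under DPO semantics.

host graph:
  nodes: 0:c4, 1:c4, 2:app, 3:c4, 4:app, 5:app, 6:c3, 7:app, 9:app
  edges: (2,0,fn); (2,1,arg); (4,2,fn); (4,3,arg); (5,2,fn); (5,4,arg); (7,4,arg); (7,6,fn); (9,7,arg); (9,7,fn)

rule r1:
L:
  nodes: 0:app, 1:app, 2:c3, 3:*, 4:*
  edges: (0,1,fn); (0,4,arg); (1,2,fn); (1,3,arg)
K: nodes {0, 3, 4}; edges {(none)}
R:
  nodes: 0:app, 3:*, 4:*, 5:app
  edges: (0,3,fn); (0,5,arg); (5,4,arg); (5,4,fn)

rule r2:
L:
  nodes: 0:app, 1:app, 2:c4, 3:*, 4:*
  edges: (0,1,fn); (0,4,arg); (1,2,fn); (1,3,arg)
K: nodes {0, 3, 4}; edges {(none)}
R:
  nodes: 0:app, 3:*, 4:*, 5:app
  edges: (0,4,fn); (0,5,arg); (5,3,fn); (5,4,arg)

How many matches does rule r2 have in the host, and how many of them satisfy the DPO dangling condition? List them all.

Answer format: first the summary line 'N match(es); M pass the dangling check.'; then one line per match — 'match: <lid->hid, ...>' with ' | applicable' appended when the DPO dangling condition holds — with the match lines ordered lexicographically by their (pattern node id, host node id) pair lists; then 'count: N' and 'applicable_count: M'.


2 match(es); 0 pass the dangling check.
match: 0->4, 1->2, 2->0, 3->1, 4->3
match: 0->5, 1->2, 2->0, 3->1, 4->4
count: 2
applicable_count: 0


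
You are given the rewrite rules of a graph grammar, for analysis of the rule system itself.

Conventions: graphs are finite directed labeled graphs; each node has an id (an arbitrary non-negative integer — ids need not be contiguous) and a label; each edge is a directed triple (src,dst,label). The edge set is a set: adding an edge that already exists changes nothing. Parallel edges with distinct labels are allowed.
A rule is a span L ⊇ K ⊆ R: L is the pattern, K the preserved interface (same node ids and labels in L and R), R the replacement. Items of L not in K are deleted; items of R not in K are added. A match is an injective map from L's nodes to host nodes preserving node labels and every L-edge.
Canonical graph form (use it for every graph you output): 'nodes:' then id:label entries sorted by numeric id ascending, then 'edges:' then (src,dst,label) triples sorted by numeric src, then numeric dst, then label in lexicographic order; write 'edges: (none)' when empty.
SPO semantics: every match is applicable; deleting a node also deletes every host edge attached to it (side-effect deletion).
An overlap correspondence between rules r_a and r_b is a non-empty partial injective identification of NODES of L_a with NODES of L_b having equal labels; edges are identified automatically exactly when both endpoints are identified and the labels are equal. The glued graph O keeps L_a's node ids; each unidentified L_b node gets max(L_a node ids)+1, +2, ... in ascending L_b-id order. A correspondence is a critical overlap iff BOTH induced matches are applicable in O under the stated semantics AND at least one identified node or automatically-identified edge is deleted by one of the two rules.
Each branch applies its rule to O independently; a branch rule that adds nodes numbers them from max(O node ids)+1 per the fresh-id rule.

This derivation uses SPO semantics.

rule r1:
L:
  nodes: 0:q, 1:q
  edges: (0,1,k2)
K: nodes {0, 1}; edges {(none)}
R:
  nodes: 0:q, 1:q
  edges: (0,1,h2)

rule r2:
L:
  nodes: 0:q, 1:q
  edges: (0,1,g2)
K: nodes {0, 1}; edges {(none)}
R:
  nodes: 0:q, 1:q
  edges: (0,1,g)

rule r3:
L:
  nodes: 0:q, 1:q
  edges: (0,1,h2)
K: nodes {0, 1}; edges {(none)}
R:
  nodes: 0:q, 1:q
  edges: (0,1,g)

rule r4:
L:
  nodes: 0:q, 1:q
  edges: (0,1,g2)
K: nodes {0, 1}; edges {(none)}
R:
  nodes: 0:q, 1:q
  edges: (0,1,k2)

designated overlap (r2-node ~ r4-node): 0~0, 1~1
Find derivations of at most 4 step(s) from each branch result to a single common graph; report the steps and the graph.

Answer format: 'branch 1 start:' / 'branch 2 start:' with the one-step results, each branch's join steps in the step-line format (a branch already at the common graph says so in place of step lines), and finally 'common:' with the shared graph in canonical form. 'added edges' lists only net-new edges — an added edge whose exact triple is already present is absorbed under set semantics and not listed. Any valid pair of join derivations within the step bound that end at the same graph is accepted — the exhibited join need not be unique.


branch 1 start:
nodes: 0:q, 1:q
edges: (0,1,g)
branch 2 start:
nodes: 0:q, 1:q
edges: (0,1,k2)
branch 1: already at the common graph (0 steps)
branch 2 step 1: rule r1; match: 0->0, 1->1; deleted nodes (none); deleted edges (0,1,k2); added nodes (none); added edges (0,1,h2); result: nodes: 0:q, 1:q edges: (0,1,h2)
branch 2 step 2: rule r3; match: 0->0, 1->1; deleted nodes (none); deleted edges (0,1,h2); added nodes (none); added edges (0,1,g); result: nodes: 0:q, 1:q edges: (0,1,g)
common:
nodes: 0:q, 1:q
edges: (0,1,g)


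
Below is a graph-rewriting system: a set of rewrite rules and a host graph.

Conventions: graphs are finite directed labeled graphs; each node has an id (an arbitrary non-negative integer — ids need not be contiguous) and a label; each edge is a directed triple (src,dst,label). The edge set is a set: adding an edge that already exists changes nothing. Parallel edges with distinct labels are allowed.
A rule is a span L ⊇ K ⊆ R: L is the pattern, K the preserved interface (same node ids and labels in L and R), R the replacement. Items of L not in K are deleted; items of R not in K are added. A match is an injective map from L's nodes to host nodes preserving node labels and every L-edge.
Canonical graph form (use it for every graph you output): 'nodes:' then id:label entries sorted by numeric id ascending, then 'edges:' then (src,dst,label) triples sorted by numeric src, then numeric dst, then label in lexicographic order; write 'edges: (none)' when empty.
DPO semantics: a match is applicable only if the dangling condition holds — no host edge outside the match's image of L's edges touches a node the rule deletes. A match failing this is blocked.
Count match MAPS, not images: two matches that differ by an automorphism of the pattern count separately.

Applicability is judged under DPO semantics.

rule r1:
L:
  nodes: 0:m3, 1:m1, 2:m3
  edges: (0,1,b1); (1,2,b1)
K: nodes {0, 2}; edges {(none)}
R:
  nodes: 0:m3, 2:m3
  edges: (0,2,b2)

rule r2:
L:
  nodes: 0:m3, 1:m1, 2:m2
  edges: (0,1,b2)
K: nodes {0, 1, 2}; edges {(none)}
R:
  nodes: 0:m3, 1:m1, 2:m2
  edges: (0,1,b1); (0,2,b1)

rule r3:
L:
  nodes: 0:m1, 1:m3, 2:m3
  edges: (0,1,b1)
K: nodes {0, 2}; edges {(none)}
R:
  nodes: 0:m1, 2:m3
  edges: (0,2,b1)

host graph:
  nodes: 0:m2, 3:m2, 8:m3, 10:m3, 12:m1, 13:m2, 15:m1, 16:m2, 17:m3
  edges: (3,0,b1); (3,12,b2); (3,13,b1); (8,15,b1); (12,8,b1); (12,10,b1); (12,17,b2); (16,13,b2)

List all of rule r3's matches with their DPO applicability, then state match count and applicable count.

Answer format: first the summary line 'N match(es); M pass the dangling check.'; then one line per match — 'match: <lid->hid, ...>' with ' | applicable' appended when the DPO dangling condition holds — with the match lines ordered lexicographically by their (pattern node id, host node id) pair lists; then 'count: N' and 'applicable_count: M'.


4 match(es); 2 pass the dangling check.
match: 0->12, 1->8, 2->10
match: 0->12, 1->8, 2->17
match: 0->12, 1->10, 2->8 | applicable
match: 0->12, 1->10, 2->17 | applicable
count: 4
applicable_count: 2


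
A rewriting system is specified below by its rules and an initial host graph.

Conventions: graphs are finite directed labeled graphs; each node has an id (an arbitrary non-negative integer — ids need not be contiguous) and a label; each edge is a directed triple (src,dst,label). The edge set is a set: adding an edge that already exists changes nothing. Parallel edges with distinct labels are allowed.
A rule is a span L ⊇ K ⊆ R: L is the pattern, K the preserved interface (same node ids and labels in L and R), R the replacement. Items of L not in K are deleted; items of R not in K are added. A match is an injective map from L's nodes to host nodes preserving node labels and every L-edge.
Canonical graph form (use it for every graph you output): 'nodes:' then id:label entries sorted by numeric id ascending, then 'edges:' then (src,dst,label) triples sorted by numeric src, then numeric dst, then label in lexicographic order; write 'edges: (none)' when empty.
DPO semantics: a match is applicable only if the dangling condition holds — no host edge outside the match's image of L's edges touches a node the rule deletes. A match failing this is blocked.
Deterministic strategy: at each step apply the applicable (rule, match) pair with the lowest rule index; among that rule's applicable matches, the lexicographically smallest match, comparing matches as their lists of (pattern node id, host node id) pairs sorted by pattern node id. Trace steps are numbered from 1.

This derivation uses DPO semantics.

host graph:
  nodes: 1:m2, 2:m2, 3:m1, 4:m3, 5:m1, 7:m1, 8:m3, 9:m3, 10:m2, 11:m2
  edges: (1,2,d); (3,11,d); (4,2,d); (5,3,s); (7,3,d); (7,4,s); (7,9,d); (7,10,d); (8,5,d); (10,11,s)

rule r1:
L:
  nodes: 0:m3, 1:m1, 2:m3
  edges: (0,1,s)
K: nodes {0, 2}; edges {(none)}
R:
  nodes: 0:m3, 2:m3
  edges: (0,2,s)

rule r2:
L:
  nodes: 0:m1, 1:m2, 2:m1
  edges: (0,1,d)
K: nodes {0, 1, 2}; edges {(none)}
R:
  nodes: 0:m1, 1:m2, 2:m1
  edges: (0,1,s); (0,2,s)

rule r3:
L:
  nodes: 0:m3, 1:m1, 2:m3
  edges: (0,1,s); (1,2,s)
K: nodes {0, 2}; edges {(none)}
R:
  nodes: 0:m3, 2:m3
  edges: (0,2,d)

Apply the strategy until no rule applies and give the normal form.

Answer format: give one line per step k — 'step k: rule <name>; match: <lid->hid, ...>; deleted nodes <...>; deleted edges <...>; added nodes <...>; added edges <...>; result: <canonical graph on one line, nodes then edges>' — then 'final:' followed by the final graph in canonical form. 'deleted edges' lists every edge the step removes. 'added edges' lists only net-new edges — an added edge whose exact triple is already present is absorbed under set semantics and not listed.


step 1: rule r2; match: 0->3, 1->11, 2->5; deleted nodes (none); deleted edges (3,11,d); added nodes (none); added edges (3,5,s); (3,11,s); result: nodes: 1:m2, 2:m2, 3:m1, 4:m3, 5:m1, 7:m1, 8:m3, 9:m3, 10:m2, 11:m2 edges: (1,2,d); (3,5,s); (3,11,s); (4,2,d); (5,3,s); (7,3,d); (7,4,s); (7,9,d); (7,10,d); (8,5,d); (10,11,s)
step 2: rule r2; match: 0->7, 1->10, 2->3; deleted nodes (none); deleted edges (7,10,d); added nodes (none); added edges (7,3,s); (7,10,s); result: nodes: 1:m2, 2:m2, 3:m1, 4:m3, 5:m1, 7:m1, 8:m3, 9:m3, 10:m2, 11:m2 edges: (1,2,d); (3,5,s); (3,11,s); (4,2,d); (5,3,s); (7,3,d); (7,3,s); (7,4,s); (7,9,d); (7,10,s); (8,5,d); (10,11,s)
final:
nodes: 1:m2, 2:m2, 3:m1, 4:m3, 5:m1, 7:m1, 8:m3, 9:m3, 10:m2, 11:m2
edges: (1,2,d); (3,5,s); (3,11,s); (4,2,d); (5,3,s); (7,3,d); (7,3,s); (7,4,s); (7,9,d); (7,10,s); (8,5,d); (10,11,s)
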